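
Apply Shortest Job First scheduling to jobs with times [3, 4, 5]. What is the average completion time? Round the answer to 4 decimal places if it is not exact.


SJF order (ascending): [3, 4, 5]
Completion times:
  Job 1: burst=3, C=3
  Job 2: burst=4, C=7
  Job 3: burst=5, C=12
Average completion = 22/3 = 7.3333

7.3333


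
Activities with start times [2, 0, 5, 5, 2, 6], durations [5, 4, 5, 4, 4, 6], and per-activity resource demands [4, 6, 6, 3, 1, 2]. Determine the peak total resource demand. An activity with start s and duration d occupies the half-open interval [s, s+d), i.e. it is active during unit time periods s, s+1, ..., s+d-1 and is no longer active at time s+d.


Each activity i is active on [start_i, start_i + duration_i).
Compute total resource usage per time slot:
  t=0: active resources = [6], total = 6
  t=1: active resources = [6], total = 6
  t=2: active resources = [4, 6, 1], total = 11
  t=3: active resources = [4, 6, 1], total = 11
  t=4: active resources = [4, 1], total = 5
  t=5: active resources = [4, 6, 3, 1], total = 14
  t=6: active resources = [4, 6, 3, 2], total = 15
  t=7: active resources = [6, 3, 2], total = 11
  t=8: active resources = [6, 3, 2], total = 11
  t=9: active resources = [6, 2], total = 8
  t=10: active resources = [2], total = 2
  t=11: active resources = [2], total = 2
Peak resource demand = 15

15


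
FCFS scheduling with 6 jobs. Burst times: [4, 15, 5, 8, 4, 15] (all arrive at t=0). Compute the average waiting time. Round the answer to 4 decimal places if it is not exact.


FCFS order (as given): [4, 15, 5, 8, 4, 15]
Waiting times:
  Job 1: wait = 0
  Job 2: wait = 4
  Job 3: wait = 19
  Job 4: wait = 24
  Job 5: wait = 32
  Job 6: wait = 36
Sum of waiting times = 115
Average waiting time = 115/6 = 19.1667

19.1667


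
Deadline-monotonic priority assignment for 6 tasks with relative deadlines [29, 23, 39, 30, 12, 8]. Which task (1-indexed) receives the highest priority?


Sort tasks by relative deadline (ascending):
  Task 6: deadline = 8
  Task 5: deadline = 12
  Task 2: deadline = 23
  Task 1: deadline = 29
  Task 4: deadline = 30
  Task 3: deadline = 39
Priority order (highest first): [6, 5, 2, 1, 4, 3]
Highest priority task = 6

6


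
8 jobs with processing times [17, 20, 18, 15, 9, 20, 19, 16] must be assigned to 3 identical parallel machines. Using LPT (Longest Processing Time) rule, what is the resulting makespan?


Sort jobs in decreasing order (LPT): [20, 20, 19, 18, 17, 16, 15, 9]
Assign each job to the least loaded machine:
  Machine 1: jobs [20, 17, 9], load = 46
  Machine 2: jobs [20, 16, 15], load = 51
  Machine 3: jobs [19, 18], load = 37
Makespan = max load = 51

51


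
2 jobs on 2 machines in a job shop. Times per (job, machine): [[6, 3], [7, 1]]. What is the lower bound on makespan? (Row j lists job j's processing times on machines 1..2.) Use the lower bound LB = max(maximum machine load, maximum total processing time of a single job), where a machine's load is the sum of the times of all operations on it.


Machine loads:
  Machine 1: 6 + 7 = 13
  Machine 2: 3 + 1 = 4
Max machine load = 13
Job totals:
  Job 1: 9
  Job 2: 8
Max job total = 9
Lower bound = max(13, 9) = 13

13


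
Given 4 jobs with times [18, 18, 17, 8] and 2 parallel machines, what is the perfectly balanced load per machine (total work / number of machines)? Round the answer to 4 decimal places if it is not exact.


Total processing time = 18 + 18 + 17 + 8 = 61
Number of machines = 2
Ideal balanced load = 61 / 2 = 30.5

30.5


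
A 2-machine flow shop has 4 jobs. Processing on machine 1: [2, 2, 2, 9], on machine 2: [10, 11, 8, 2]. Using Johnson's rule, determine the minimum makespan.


Apply Johnson's rule:
  Group 1 (a <= b): [(1, 2, 10), (2, 2, 11), (3, 2, 8)]
  Group 2 (a > b): [(4, 9, 2)]
Optimal job order: [1, 2, 3, 4]
Schedule:
  Job 1: M1 done at 2, M2 done at 12
  Job 2: M1 done at 4, M2 done at 23
  Job 3: M1 done at 6, M2 done at 31
  Job 4: M1 done at 15, M2 done at 33
Makespan = 33

33


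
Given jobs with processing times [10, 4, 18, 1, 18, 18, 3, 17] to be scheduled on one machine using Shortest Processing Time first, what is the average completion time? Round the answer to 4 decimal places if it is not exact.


Sort jobs by processing time (SPT order): [1, 3, 4, 10, 17, 18, 18, 18]
Compute completion times sequentially:
  Job 1: processing = 1, completes at 1
  Job 2: processing = 3, completes at 4
  Job 3: processing = 4, completes at 8
  Job 4: processing = 10, completes at 18
  Job 5: processing = 17, completes at 35
  Job 6: processing = 18, completes at 53
  Job 7: processing = 18, completes at 71
  Job 8: processing = 18, completes at 89
Sum of completion times = 279
Average completion time = 279/8 = 34.875

34.875


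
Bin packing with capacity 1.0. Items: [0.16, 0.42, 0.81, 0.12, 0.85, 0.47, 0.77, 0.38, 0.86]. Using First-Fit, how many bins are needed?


Place items sequentially using First-Fit:
  Item 0.16 -> new Bin 1
  Item 0.42 -> Bin 1 (now 0.58)
  Item 0.81 -> new Bin 2
  Item 0.12 -> Bin 1 (now 0.7)
  Item 0.85 -> new Bin 3
  Item 0.47 -> new Bin 4
  Item 0.77 -> new Bin 5
  Item 0.38 -> Bin 4 (now 0.85)
  Item 0.86 -> new Bin 6
Total bins used = 6

6


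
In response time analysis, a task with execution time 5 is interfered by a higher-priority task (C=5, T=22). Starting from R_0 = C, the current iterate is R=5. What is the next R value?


R_next = C + ceil(R_prev / T_hp) * C_hp
ceil(5 / 22) = ceil(0.2273) = 1
Interference = 1 * 5 = 5
R_next = 5 + 5 = 10

10


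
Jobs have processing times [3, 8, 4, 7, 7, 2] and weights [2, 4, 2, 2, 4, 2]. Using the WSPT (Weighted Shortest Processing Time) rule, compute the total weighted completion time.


Compute p/w ratios and sort ascending (WSPT): [(2, 2), (3, 2), (7, 4), (8, 4), (4, 2), (7, 2)]
Compute weighted completion times:
  Job (p=2,w=2): C=2, w*C=2*2=4
  Job (p=3,w=2): C=5, w*C=2*5=10
  Job (p=7,w=4): C=12, w*C=4*12=48
  Job (p=8,w=4): C=20, w*C=4*20=80
  Job (p=4,w=2): C=24, w*C=2*24=48
  Job (p=7,w=2): C=31, w*C=2*31=62
Total weighted completion time = 252

252


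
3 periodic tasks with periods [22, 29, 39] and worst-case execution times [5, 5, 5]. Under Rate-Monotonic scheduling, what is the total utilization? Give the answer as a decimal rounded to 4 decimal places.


Compute individual utilizations (exact fractions):
  Task 1: C/T = 5/22 (approx. 0.2273)
  Task 2: C/T = 5/29 (approx. 0.1724)
  Task 3: C/T = 5/39 (approx. 0.1282)
Total utilization U = 5/22 + 5/29 + 5/39 = 13135/24882
Rounded to 4 decimal places: U = 0.5279
RM (Liu & Layland) bound for 3 tasks = 0.779763; compare with U = 13135/24882 (approx. 0.527892)
U <= bound, so schedulable by RM sufficient condition.

0.5279


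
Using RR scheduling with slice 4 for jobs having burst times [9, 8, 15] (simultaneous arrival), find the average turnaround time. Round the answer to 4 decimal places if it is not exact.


Time quantum = 4
Execution trace:
  J1 runs 4 units, time = 4
  J2 runs 4 units, time = 8
  J3 runs 4 units, time = 12
  J1 runs 4 units, time = 16
  J2 runs 4 units, time = 20
  J3 runs 4 units, time = 24
  J1 runs 1 units, time = 25
  J3 runs 4 units, time = 29
  J3 runs 3 units, time = 32
Finish times: [25, 20, 32]
Average turnaround = 77/3 = 25.6667

25.6667


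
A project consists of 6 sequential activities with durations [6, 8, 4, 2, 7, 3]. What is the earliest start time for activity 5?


Activity 5 starts after activities 1 through 4 complete.
Predecessor durations: [6, 8, 4, 2]
ES = 6 + 8 + 4 + 2 = 20

20


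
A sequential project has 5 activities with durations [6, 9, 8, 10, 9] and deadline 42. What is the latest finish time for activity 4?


LF(activity 4) = deadline - sum of successor durations
Successors: activities 5 through 5 with durations [9]
Sum of successor durations = 9
LF = 42 - 9 = 33

33


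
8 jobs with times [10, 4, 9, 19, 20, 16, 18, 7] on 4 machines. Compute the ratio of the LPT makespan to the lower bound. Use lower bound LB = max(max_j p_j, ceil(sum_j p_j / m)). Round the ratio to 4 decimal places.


LPT order: [20, 19, 18, 16, 10, 9, 7, 4]
Machine loads after assignment: [24, 26, 27, 26]
LPT makespan = 27
Lower bound = max(max_job, ceil(total/4)) = max(20, 26) = 26
Ratio = 27 / 26 = 1.0385

1.0385


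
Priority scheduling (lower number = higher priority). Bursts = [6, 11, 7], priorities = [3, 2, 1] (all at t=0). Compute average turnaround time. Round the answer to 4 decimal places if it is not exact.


Sort by priority (ascending = highest first):
Order: [(1, 7), (2, 11), (3, 6)]
Completion times:
  Priority 1, burst=7, C=7
  Priority 2, burst=11, C=18
  Priority 3, burst=6, C=24
Average turnaround = 49/3 = 16.3333

16.3333


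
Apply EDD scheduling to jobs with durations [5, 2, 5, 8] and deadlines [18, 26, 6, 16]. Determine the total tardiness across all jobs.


Sort by due date (EDD order): [(5, 6), (8, 16), (5, 18), (2, 26)]
Compute completion times and tardiness:
  Job 1: p=5, d=6, C=5, tardiness=max(0,5-6)=0
  Job 2: p=8, d=16, C=13, tardiness=max(0,13-16)=0
  Job 3: p=5, d=18, C=18, tardiness=max(0,18-18)=0
  Job 4: p=2, d=26, C=20, tardiness=max(0,20-26)=0
Total tardiness = 0

0


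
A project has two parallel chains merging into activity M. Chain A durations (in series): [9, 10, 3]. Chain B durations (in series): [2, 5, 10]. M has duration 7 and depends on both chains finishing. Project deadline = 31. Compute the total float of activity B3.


Forward pass: ES(B3) = sum of predecessors on chain B = 7
EF = ES + duration = 7 + 10 = 17
Backward pass: LF(M) = deadline = 31; LS(M) = 31 - 7 = 24
LF(B3) = LS(M) - sum(successors on chain B) = 24 - 0 = 24
LS = LF - duration = 24 - 10 = 14
Total float = LS - ES = 14 - 7 = 7

7


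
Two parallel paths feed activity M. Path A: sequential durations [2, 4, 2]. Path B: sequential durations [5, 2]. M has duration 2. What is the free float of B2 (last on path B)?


ES(B2) = sum of predecessors on chain B = 5
EF(B2) = ES + duration = 5 + 2 = 7
Successor of B2 is M. ES(M) = max(sum(A), sum(B)) = max(8, 7) = 8
Free float = ES(successor) - EF(current) = 8 - 7 = 1

1


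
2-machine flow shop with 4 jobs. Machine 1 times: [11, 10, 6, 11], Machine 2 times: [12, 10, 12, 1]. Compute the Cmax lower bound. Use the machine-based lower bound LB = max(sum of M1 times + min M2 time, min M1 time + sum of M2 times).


LB1 = sum(M1 times) + min(M2 times) = 38 + 1 = 39
LB2 = min(M1 times) + sum(M2 times) = 6 + 35 = 41
Lower bound = max(LB1, LB2) = max(39, 41) = 41

41


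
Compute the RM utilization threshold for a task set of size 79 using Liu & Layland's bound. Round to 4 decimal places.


Compute 2^(1/79) = 1.0088126194
Subtract 1: 1.0088126194 - 1 = 0.0088126194
Multiply by n: 79 * 0.0088126194 = 0.6961969326
Round to 4 dp: 0.6962

0.6962


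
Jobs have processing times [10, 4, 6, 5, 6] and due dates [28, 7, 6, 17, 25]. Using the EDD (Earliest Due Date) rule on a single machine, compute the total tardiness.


Sort by due date (EDD order): [(6, 6), (4, 7), (5, 17), (6, 25), (10, 28)]
Compute completion times and tardiness:
  Job 1: p=6, d=6, C=6, tardiness=max(0,6-6)=0
  Job 2: p=4, d=7, C=10, tardiness=max(0,10-7)=3
  Job 3: p=5, d=17, C=15, tardiness=max(0,15-17)=0
  Job 4: p=6, d=25, C=21, tardiness=max(0,21-25)=0
  Job 5: p=10, d=28, C=31, tardiness=max(0,31-28)=3
Total tardiness = 6

6


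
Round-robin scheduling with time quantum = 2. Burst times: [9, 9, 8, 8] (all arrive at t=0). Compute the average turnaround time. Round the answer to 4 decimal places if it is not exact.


Time quantum = 2
Execution trace:
  J1 runs 2 units, time = 2
  J2 runs 2 units, time = 4
  J3 runs 2 units, time = 6
  J4 runs 2 units, time = 8
  J1 runs 2 units, time = 10
  J2 runs 2 units, time = 12
  J3 runs 2 units, time = 14
  J4 runs 2 units, time = 16
  J1 runs 2 units, time = 18
  J2 runs 2 units, time = 20
  J3 runs 2 units, time = 22
  J4 runs 2 units, time = 24
  J1 runs 2 units, time = 26
  J2 runs 2 units, time = 28
  J3 runs 2 units, time = 30
  J4 runs 2 units, time = 32
  J1 runs 1 units, time = 33
  J2 runs 1 units, time = 34
Finish times: [33, 34, 30, 32]
Average turnaround = 129/4 = 32.25

32.25


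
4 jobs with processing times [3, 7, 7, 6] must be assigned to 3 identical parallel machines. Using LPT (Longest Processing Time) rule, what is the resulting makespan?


Sort jobs in decreasing order (LPT): [7, 7, 6, 3]
Assign each job to the least loaded machine:
  Machine 1: jobs [7], load = 7
  Machine 2: jobs [7], load = 7
  Machine 3: jobs [6, 3], load = 9
Makespan = max load = 9

9


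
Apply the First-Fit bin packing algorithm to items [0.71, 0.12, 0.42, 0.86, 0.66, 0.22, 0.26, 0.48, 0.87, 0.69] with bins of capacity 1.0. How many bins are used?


Place items sequentially using First-Fit:
  Item 0.71 -> new Bin 1
  Item 0.12 -> Bin 1 (now 0.83)
  Item 0.42 -> new Bin 2
  Item 0.86 -> new Bin 3
  Item 0.66 -> new Bin 4
  Item 0.22 -> Bin 2 (now 0.64)
  Item 0.26 -> Bin 2 (now 0.9)
  Item 0.48 -> new Bin 5
  Item 0.87 -> new Bin 6
  Item 0.69 -> new Bin 7
Total bins used = 7

7


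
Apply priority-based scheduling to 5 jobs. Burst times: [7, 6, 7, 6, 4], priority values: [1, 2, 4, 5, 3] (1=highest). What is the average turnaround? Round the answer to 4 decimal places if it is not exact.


Sort by priority (ascending = highest first):
Order: [(1, 7), (2, 6), (3, 4), (4, 7), (5, 6)]
Completion times:
  Priority 1, burst=7, C=7
  Priority 2, burst=6, C=13
  Priority 3, burst=4, C=17
  Priority 4, burst=7, C=24
  Priority 5, burst=6, C=30
Average turnaround = 91/5 = 18.2

18.2


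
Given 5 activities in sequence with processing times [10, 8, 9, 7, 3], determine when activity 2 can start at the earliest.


Activity 2 starts after activities 1 through 1 complete.
Predecessor durations: [10]
ES = 10 = 10

10


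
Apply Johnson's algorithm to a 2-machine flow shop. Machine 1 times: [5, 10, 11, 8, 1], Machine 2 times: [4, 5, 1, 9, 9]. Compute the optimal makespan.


Apply Johnson's rule:
  Group 1 (a <= b): [(5, 1, 9), (4, 8, 9)]
  Group 2 (a > b): [(2, 10, 5), (1, 5, 4), (3, 11, 1)]
Optimal job order: [5, 4, 2, 1, 3]
Schedule:
  Job 5: M1 done at 1, M2 done at 10
  Job 4: M1 done at 9, M2 done at 19
  Job 2: M1 done at 19, M2 done at 24
  Job 1: M1 done at 24, M2 done at 28
  Job 3: M1 done at 35, M2 done at 36
Makespan = 36

36


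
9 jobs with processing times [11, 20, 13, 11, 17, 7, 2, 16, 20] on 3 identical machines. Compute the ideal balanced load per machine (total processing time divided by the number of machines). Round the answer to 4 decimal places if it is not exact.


Total processing time = 11 + 20 + 13 + 11 + 17 + 7 + 2 + 16 + 20 = 117
Number of machines = 3
Ideal balanced load = 117 / 3 = 39.0

39.0


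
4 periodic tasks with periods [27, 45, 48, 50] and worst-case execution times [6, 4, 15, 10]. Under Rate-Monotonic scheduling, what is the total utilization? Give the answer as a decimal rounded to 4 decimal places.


Compute individual utilizations (exact fractions):
  Task 1: C/T = 6/27 = 2/9 (approx. 0.2222)
  Task 2: C/T = 4/45 (approx. 0.0889)
  Task 3: C/T = 15/48 = 5/16 (approx. 0.3125)
  Task 4: C/T = 10/50 = 1/5 (approx. 0.2)
Total utilization U = 2/9 + 4/45 + 5/16 + 1/5 = 593/720
Rounded to 4 decimal places: U = 0.8236
RM (Liu & Layland) bound for 4 tasks = 0.756828; compare with U = 593/720 (approx. 0.823611)
bound < U <= 1, so the RM sufficient condition is not met (inconclusive; an exact test such as response-time analysis is needed).

0.8236


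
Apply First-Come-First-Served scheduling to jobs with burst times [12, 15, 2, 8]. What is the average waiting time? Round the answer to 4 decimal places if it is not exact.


FCFS order (as given): [12, 15, 2, 8]
Waiting times:
  Job 1: wait = 0
  Job 2: wait = 12
  Job 3: wait = 27
  Job 4: wait = 29
Sum of waiting times = 68
Average waiting time = 68/4 = 17.0

17.0


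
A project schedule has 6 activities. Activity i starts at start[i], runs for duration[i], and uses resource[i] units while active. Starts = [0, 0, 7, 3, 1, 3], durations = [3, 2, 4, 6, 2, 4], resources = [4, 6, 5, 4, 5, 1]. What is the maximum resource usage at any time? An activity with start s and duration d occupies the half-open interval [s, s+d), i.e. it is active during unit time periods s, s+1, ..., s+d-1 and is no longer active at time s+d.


Each activity i is active on [start_i, start_i + duration_i).
Compute total resource usage per time slot:
  t=0: active resources = [4, 6], total = 10
  t=1: active resources = [4, 6, 5], total = 15
  t=2: active resources = [4, 5], total = 9
  t=3: active resources = [4, 1], total = 5
  t=4: active resources = [4, 1], total = 5
  t=5: active resources = [4, 1], total = 5
  t=6: active resources = [4, 1], total = 5
  t=7: active resources = [5, 4], total = 9
  t=8: active resources = [5, 4], total = 9
  t=9: active resources = [5], total = 5
  t=10: active resources = [5], total = 5
Peak resource demand = 15

15


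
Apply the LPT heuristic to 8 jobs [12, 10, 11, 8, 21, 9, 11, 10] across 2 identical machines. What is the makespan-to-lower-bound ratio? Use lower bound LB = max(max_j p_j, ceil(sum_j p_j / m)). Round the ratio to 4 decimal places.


LPT order: [21, 12, 11, 11, 10, 10, 9, 8]
Machine loads after assignment: [50, 42]
LPT makespan = 50
Lower bound = max(max_job, ceil(total/2)) = max(21, 46) = 46
Ratio = 50 / 46 = 1.087

1.087


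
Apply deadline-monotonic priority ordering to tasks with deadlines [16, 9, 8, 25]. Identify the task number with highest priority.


Sort tasks by relative deadline (ascending):
  Task 3: deadline = 8
  Task 2: deadline = 9
  Task 1: deadline = 16
  Task 4: deadline = 25
Priority order (highest first): [3, 2, 1, 4]
Highest priority task = 3

3


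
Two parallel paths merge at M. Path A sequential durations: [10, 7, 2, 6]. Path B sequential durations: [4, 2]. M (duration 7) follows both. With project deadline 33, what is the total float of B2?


Forward pass: ES(B2) = sum of predecessors on chain B = 4
EF = ES + duration = 4 + 2 = 6
Backward pass: LF(M) = deadline = 33; LS(M) = 33 - 7 = 26
LF(B2) = LS(M) - sum(successors on chain B) = 26 - 0 = 26
LS = LF - duration = 26 - 2 = 24
Total float = LS - ES = 24 - 4 = 20

20


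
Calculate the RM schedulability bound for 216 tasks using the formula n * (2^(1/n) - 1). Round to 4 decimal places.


Compute 2^(1/216) = 1.0032141691
Subtract 1: 1.0032141691 - 1 = 0.0032141691
Multiply by n: 216 * 0.0032141691 = 0.6942605256
Round to 4 dp: 0.6943

0.6943


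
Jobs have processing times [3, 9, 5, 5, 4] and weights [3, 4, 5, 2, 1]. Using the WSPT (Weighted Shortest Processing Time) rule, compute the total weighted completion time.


Compute p/w ratios and sort ascending (WSPT): [(3, 3), (5, 5), (9, 4), (5, 2), (4, 1)]
Compute weighted completion times:
  Job (p=3,w=3): C=3, w*C=3*3=9
  Job (p=5,w=5): C=8, w*C=5*8=40
  Job (p=9,w=4): C=17, w*C=4*17=68
  Job (p=5,w=2): C=22, w*C=2*22=44
  Job (p=4,w=1): C=26, w*C=1*26=26
Total weighted completion time = 187

187


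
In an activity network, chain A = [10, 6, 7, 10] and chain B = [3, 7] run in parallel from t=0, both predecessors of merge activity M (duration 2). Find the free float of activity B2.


ES(B2) = sum of predecessors on chain B = 3
EF(B2) = ES + duration = 3 + 7 = 10
Successor of B2 is M. ES(M) = max(sum(A), sum(B)) = max(33, 10) = 33
Free float = ES(successor) - EF(current) = 33 - 10 = 23

23


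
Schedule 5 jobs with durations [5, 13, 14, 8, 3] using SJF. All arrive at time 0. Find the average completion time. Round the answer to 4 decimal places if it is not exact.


SJF order (ascending): [3, 5, 8, 13, 14]
Completion times:
  Job 1: burst=3, C=3
  Job 2: burst=5, C=8
  Job 3: burst=8, C=16
  Job 4: burst=13, C=29
  Job 5: burst=14, C=43
Average completion = 99/5 = 19.8

19.8


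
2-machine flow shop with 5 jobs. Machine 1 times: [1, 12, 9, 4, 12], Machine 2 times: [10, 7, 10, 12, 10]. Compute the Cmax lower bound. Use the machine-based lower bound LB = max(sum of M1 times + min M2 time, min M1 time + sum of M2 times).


LB1 = sum(M1 times) + min(M2 times) = 38 + 7 = 45
LB2 = min(M1 times) + sum(M2 times) = 1 + 49 = 50
Lower bound = max(LB1, LB2) = max(45, 50) = 50

50


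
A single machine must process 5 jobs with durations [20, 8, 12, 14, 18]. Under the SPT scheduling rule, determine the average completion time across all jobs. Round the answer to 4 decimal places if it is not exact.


Sort jobs by processing time (SPT order): [8, 12, 14, 18, 20]
Compute completion times sequentially:
  Job 1: processing = 8, completes at 8
  Job 2: processing = 12, completes at 20
  Job 3: processing = 14, completes at 34
  Job 4: processing = 18, completes at 52
  Job 5: processing = 20, completes at 72
Sum of completion times = 186
Average completion time = 186/5 = 37.2

37.2


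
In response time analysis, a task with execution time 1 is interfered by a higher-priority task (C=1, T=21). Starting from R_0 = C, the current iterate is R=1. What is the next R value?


R_next = C + ceil(R_prev / T_hp) * C_hp
ceil(1 / 21) = ceil(0.0476) = 1
Interference = 1 * 1 = 1
R_next = 1 + 1 = 2

2


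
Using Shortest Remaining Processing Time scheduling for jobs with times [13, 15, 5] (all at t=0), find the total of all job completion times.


Since all jobs arrive at t=0, SRPT equals SPT ordering.
SPT order: [5, 13, 15]
Completion times:
  Job 1: p=5, C=5
  Job 2: p=13, C=18
  Job 3: p=15, C=33
Total completion time = 5 + 18 + 33 = 56

56


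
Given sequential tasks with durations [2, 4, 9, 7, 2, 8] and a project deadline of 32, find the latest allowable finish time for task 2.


LF(activity 2) = deadline - sum of successor durations
Successors: activities 3 through 6 with durations [9, 7, 2, 8]
Sum of successor durations = 26
LF = 32 - 26 = 6

6


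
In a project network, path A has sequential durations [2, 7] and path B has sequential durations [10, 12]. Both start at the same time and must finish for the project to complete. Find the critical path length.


Path A total = 2 + 7 = 9
Path B total = 10 + 12 = 22
Critical path = longest path = max(9, 22) = 22

22


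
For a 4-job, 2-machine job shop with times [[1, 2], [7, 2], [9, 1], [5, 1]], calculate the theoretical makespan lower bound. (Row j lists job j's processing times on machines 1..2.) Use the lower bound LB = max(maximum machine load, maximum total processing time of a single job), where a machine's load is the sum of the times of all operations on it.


Machine loads:
  Machine 1: 1 + 7 + 9 + 5 = 22
  Machine 2: 2 + 2 + 1 + 1 = 6
Max machine load = 22
Job totals:
  Job 1: 3
  Job 2: 9
  Job 3: 10
  Job 4: 6
Max job total = 10
Lower bound = max(22, 10) = 22

22


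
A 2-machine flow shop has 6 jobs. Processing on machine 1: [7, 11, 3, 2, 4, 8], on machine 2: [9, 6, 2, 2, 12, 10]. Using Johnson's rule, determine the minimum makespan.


Apply Johnson's rule:
  Group 1 (a <= b): [(4, 2, 2), (5, 4, 12), (1, 7, 9), (6, 8, 10)]
  Group 2 (a > b): [(2, 11, 6), (3, 3, 2)]
Optimal job order: [4, 5, 1, 6, 2, 3]
Schedule:
  Job 4: M1 done at 2, M2 done at 4
  Job 5: M1 done at 6, M2 done at 18
  Job 1: M1 done at 13, M2 done at 27
  Job 6: M1 done at 21, M2 done at 37
  Job 2: M1 done at 32, M2 done at 43
  Job 3: M1 done at 35, M2 done at 45
Makespan = 45

45


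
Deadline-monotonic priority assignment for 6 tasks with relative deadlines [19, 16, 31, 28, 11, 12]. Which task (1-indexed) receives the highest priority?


Sort tasks by relative deadline (ascending):
  Task 5: deadline = 11
  Task 6: deadline = 12
  Task 2: deadline = 16
  Task 1: deadline = 19
  Task 4: deadline = 28
  Task 3: deadline = 31
Priority order (highest first): [5, 6, 2, 1, 4, 3]
Highest priority task = 5

5


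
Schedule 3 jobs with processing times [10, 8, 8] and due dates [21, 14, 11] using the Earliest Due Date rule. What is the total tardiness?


Sort by due date (EDD order): [(8, 11), (8, 14), (10, 21)]
Compute completion times and tardiness:
  Job 1: p=8, d=11, C=8, tardiness=max(0,8-11)=0
  Job 2: p=8, d=14, C=16, tardiness=max(0,16-14)=2
  Job 3: p=10, d=21, C=26, tardiness=max(0,26-21)=5
Total tardiness = 7

7


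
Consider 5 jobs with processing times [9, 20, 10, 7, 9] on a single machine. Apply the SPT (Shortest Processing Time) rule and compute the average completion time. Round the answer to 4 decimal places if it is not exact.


Sort jobs by processing time (SPT order): [7, 9, 9, 10, 20]
Compute completion times sequentially:
  Job 1: processing = 7, completes at 7
  Job 2: processing = 9, completes at 16
  Job 3: processing = 9, completes at 25
  Job 4: processing = 10, completes at 35
  Job 5: processing = 20, completes at 55
Sum of completion times = 138
Average completion time = 138/5 = 27.6

27.6


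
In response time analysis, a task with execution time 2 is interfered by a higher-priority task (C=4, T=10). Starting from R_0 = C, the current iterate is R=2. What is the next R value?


R_next = C + ceil(R_prev / T_hp) * C_hp
ceil(2 / 10) = ceil(0.2) = 1
Interference = 1 * 4 = 4
R_next = 2 + 4 = 6

6


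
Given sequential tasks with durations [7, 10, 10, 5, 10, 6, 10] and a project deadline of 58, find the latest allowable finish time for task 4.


LF(activity 4) = deadline - sum of successor durations
Successors: activities 5 through 7 with durations [10, 6, 10]
Sum of successor durations = 26
LF = 58 - 26 = 32

32


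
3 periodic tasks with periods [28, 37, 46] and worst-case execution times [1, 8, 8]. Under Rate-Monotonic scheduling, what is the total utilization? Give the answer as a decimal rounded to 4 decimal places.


Compute individual utilizations (exact fractions):
  Task 1: C/T = 1/28 (approx. 0.0357)
  Task 2: C/T = 8/37 (approx. 0.2162)
  Task 3: C/T = 8/46 = 4/23 (approx. 0.1739)
Total utilization U = 1/28 + 8/37 + 4/23 = 10147/23828
Rounded to 4 decimal places: U = 0.4258
RM (Liu & Layland) bound for 3 tasks = 0.779763; compare with U = 10147/23828 (approx. 0.425844)
U <= bound, so schedulable by RM sufficient condition.

0.4258


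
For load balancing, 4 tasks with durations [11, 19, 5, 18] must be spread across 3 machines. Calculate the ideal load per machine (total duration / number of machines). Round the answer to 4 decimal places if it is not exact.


Total processing time = 11 + 19 + 5 + 18 = 53
Number of machines = 3
Ideal balanced load = 53 / 3 = 17.6667

17.6667


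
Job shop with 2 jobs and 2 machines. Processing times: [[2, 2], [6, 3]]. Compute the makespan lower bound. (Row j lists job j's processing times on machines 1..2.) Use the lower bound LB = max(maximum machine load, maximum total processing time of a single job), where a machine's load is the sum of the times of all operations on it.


Machine loads:
  Machine 1: 2 + 6 = 8
  Machine 2: 2 + 3 = 5
Max machine load = 8
Job totals:
  Job 1: 4
  Job 2: 9
Max job total = 9
Lower bound = max(8, 9) = 9

9


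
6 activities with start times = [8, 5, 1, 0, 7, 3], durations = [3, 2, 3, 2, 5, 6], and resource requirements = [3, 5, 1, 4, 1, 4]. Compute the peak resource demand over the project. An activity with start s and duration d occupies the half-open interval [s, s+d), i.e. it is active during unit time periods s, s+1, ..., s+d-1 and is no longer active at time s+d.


Each activity i is active on [start_i, start_i + duration_i).
Compute total resource usage per time slot:
  t=0: active resources = [4], total = 4
  t=1: active resources = [1, 4], total = 5
  t=2: active resources = [1], total = 1
  t=3: active resources = [1, 4], total = 5
  t=4: active resources = [4], total = 4
  t=5: active resources = [5, 4], total = 9
  t=6: active resources = [5, 4], total = 9
  t=7: active resources = [1, 4], total = 5
  t=8: active resources = [3, 1, 4], total = 8
  t=9: active resources = [3, 1], total = 4
  t=10: active resources = [3, 1], total = 4
  t=11: active resources = [1], total = 1
Peak resource demand = 9

9


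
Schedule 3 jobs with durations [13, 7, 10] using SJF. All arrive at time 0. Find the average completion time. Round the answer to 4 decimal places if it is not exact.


SJF order (ascending): [7, 10, 13]
Completion times:
  Job 1: burst=7, C=7
  Job 2: burst=10, C=17
  Job 3: burst=13, C=30
Average completion = 54/3 = 18.0

18.0


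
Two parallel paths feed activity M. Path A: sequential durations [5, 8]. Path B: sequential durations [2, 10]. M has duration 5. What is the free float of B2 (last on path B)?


ES(B2) = sum of predecessors on chain B = 2
EF(B2) = ES + duration = 2 + 10 = 12
Successor of B2 is M. ES(M) = max(sum(A), sum(B)) = max(13, 12) = 13
Free float = ES(successor) - EF(current) = 13 - 12 = 1

1


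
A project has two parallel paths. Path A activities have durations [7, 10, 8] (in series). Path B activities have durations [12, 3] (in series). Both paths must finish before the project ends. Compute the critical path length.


Path A total = 7 + 10 + 8 = 25
Path B total = 12 + 3 = 15
Critical path = longest path = max(25, 15) = 25

25


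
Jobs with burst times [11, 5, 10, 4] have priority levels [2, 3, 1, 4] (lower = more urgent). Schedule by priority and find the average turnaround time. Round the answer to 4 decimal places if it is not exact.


Sort by priority (ascending = highest first):
Order: [(1, 10), (2, 11), (3, 5), (4, 4)]
Completion times:
  Priority 1, burst=10, C=10
  Priority 2, burst=11, C=21
  Priority 3, burst=5, C=26
  Priority 4, burst=4, C=30
Average turnaround = 87/4 = 21.75

21.75


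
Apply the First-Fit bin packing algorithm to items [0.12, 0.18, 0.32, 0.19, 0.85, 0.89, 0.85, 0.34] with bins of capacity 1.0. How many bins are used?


Place items sequentially using First-Fit:
  Item 0.12 -> new Bin 1
  Item 0.18 -> Bin 1 (now 0.3)
  Item 0.32 -> Bin 1 (now 0.62)
  Item 0.19 -> Bin 1 (now 0.81)
  Item 0.85 -> new Bin 2
  Item 0.89 -> new Bin 3
  Item 0.85 -> new Bin 4
  Item 0.34 -> new Bin 5
Total bins used = 5

5


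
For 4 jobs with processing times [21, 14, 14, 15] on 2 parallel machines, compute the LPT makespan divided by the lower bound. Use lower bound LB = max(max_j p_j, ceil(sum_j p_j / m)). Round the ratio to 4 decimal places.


LPT order: [21, 15, 14, 14]
Machine loads after assignment: [35, 29]
LPT makespan = 35
Lower bound = max(max_job, ceil(total/2)) = max(21, 32) = 32
Ratio = 35 / 32 = 1.0938

1.0938


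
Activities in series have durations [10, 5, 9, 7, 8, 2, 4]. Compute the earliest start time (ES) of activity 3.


Activity 3 starts after activities 1 through 2 complete.
Predecessor durations: [10, 5]
ES = 10 + 5 = 15

15


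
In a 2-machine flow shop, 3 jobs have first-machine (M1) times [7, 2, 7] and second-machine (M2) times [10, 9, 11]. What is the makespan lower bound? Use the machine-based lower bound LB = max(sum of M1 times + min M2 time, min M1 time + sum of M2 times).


LB1 = sum(M1 times) + min(M2 times) = 16 + 9 = 25
LB2 = min(M1 times) + sum(M2 times) = 2 + 30 = 32
Lower bound = max(LB1, LB2) = max(25, 32) = 32

32


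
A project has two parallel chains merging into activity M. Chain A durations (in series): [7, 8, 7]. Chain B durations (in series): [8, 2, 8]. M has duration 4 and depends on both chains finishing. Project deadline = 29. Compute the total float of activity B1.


Forward pass: ES(B1) = sum of predecessors on chain B = 0
EF = ES + duration = 0 + 8 = 8
Backward pass: LF(M) = deadline = 29; LS(M) = 29 - 4 = 25
LF(B1) = LS(M) - sum(successors on chain B) = 25 - 10 = 15
LS = LF - duration = 15 - 8 = 7
Total float = LS - ES = 7 - 0 = 7

7


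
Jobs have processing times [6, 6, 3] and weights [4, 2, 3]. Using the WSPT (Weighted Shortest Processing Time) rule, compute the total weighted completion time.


Compute p/w ratios and sort ascending (WSPT): [(3, 3), (6, 4), (6, 2)]
Compute weighted completion times:
  Job (p=3,w=3): C=3, w*C=3*3=9
  Job (p=6,w=4): C=9, w*C=4*9=36
  Job (p=6,w=2): C=15, w*C=2*15=30
Total weighted completion time = 75

75


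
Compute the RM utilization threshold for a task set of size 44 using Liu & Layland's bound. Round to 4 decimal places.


Compute 2^(1/44) = 1.0158780831
Subtract 1: 1.0158780831 - 1 = 0.0158780831
Multiply by n: 44 * 0.0158780831 = 0.6986356564
Round to 4 dp: 0.6986

0.6986


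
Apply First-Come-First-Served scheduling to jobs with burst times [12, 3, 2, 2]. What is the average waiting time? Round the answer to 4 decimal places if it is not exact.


FCFS order (as given): [12, 3, 2, 2]
Waiting times:
  Job 1: wait = 0
  Job 2: wait = 12
  Job 3: wait = 15
  Job 4: wait = 17
Sum of waiting times = 44
Average waiting time = 44/4 = 11.0

11.0


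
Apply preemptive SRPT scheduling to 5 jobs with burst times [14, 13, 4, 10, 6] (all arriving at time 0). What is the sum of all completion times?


Since all jobs arrive at t=0, SRPT equals SPT ordering.
SPT order: [4, 6, 10, 13, 14]
Completion times:
  Job 1: p=4, C=4
  Job 2: p=6, C=10
  Job 3: p=10, C=20
  Job 4: p=13, C=33
  Job 5: p=14, C=47
Total completion time = 4 + 10 + 20 + 33 + 47 = 114

114


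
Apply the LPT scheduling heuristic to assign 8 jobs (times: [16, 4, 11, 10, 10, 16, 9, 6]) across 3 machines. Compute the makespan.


Sort jobs in decreasing order (LPT): [16, 16, 11, 10, 10, 9, 6, 4]
Assign each job to the least loaded machine:
  Machine 1: jobs [16, 10], load = 26
  Machine 2: jobs [16, 9, 4], load = 29
  Machine 3: jobs [11, 10, 6], load = 27
Makespan = max load = 29

29


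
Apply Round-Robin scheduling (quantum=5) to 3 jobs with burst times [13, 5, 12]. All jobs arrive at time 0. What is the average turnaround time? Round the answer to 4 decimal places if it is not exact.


Time quantum = 5
Execution trace:
  J1 runs 5 units, time = 5
  J2 runs 5 units, time = 10
  J3 runs 5 units, time = 15
  J1 runs 5 units, time = 20
  J3 runs 5 units, time = 25
  J1 runs 3 units, time = 28
  J3 runs 2 units, time = 30
Finish times: [28, 10, 30]
Average turnaround = 68/3 = 22.6667

22.6667


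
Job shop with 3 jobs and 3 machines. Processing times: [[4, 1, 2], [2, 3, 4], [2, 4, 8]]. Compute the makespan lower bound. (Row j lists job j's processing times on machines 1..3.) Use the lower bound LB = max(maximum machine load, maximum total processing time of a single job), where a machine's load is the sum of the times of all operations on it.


Machine loads:
  Machine 1: 4 + 2 + 2 = 8
  Machine 2: 1 + 3 + 4 = 8
  Machine 3: 2 + 4 + 8 = 14
Max machine load = 14
Job totals:
  Job 1: 7
  Job 2: 9
  Job 3: 14
Max job total = 14
Lower bound = max(14, 14) = 14

14


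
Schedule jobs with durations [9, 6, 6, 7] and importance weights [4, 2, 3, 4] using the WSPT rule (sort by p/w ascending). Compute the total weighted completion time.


Compute p/w ratios and sort ascending (WSPT): [(7, 4), (6, 3), (9, 4), (6, 2)]
Compute weighted completion times:
  Job (p=7,w=4): C=7, w*C=4*7=28
  Job (p=6,w=3): C=13, w*C=3*13=39
  Job (p=9,w=4): C=22, w*C=4*22=88
  Job (p=6,w=2): C=28, w*C=2*28=56
Total weighted completion time = 211

211


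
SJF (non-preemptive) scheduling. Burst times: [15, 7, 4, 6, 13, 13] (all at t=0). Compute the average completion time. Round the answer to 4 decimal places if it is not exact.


SJF order (ascending): [4, 6, 7, 13, 13, 15]
Completion times:
  Job 1: burst=4, C=4
  Job 2: burst=6, C=10
  Job 3: burst=7, C=17
  Job 4: burst=13, C=30
  Job 5: burst=13, C=43
  Job 6: burst=15, C=58
Average completion = 162/6 = 27.0

27.0


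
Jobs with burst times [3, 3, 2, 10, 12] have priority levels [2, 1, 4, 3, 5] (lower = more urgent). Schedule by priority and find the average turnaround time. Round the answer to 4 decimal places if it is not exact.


Sort by priority (ascending = highest first):
Order: [(1, 3), (2, 3), (3, 10), (4, 2), (5, 12)]
Completion times:
  Priority 1, burst=3, C=3
  Priority 2, burst=3, C=6
  Priority 3, burst=10, C=16
  Priority 4, burst=2, C=18
  Priority 5, burst=12, C=30
Average turnaround = 73/5 = 14.6

14.6


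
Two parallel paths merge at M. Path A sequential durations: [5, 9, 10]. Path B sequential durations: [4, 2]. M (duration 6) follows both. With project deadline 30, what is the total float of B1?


Forward pass: ES(B1) = sum of predecessors on chain B = 0
EF = ES + duration = 0 + 4 = 4
Backward pass: LF(M) = deadline = 30; LS(M) = 30 - 6 = 24
LF(B1) = LS(M) - sum(successors on chain B) = 24 - 2 = 22
LS = LF - duration = 22 - 4 = 18
Total float = LS - ES = 18 - 0 = 18

18


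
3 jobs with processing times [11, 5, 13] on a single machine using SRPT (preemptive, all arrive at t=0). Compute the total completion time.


Since all jobs arrive at t=0, SRPT equals SPT ordering.
SPT order: [5, 11, 13]
Completion times:
  Job 1: p=5, C=5
  Job 2: p=11, C=16
  Job 3: p=13, C=29
Total completion time = 5 + 16 + 29 = 50

50


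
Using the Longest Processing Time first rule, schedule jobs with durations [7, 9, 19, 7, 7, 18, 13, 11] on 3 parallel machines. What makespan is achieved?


Sort jobs in decreasing order (LPT): [19, 18, 13, 11, 9, 7, 7, 7]
Assign each job to the least loaded machine:
  Machine 1: jobs [19, 7, 7], load = 33
  Machine 2: jobs [18, 9], load = 27
  Machine 3: jobs [13, 11, 7], load = 31
Makespan = max load = 33

33


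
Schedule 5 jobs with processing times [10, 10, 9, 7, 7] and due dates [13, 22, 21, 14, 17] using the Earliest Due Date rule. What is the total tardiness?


Sort by due date (EDD order): [(10, 13), (7, 14), (7, 17), (9, 21), (10, 22)]
Compute completion times and tardiness:
  Job 1: p=10, d=13, C=10, tardiness=max(0,10-13)=0
  Job 2: p=7, d=14, C=17, tardiness=max(0,17-14)=3
  Job 3: p=7, d=17, C=24, tardiness=max(0,24-17)=7
  Job 4: p=9, d=21, C=33, tardiness=max(0,33-21)=12
  Job 5: p=10, d=22, C=43, tardiness=max(0,43-22)=21
Total tardiness = 43

43


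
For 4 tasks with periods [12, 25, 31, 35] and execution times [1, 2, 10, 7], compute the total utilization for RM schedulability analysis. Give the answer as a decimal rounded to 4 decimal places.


Compute individual utilizations (exact fractions):
  Task 1: C/T = 1/12 (approx. 0.0833)
  Task 2: C/T = 2/25 (approx. 0.08)
  Task 3: C/T = 10/31 (approx. 0.3226)
  Task 4: C/T = 7/35 = 1/5 (approx. 0.2)
Total utilization U = 1/12 + 2/25 + 10/31 + 1/5 = 6379/9300
Rounded to 4 decimal places: U = 0.6859
RM (Liu & Layland) bound for 4 tasks = 0.756828; compare with U = 6379/9300 (approx. 0.685914)
U <= bound, so schedulable by RM sufficient condition.

0.6859


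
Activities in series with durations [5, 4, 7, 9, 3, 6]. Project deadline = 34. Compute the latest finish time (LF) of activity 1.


LF(activity 1) = deadline - sum of successor durations
Successors: activities 2 through 6 with durations [4, 7, 9, 3, 6]
Sum of successor durations = 29
LF = 34 - 29 = 5

5


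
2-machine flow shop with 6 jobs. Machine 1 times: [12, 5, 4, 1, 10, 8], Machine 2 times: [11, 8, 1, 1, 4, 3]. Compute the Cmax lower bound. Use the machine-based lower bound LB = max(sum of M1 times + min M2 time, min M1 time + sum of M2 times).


LB1 = sum(M1 times) + min(M2 times) = 40 + 1 = 41
LB2 = min(M1 times) + sum(M2 times) = 1 + 28 = 29
Lower bound = max(LB1, LB2) = max(41, 29) = 41

41


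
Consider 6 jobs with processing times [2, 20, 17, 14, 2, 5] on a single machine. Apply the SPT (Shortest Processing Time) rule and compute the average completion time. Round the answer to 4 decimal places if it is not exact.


Sort jobs by processing time (SPT order): [2, 2, 5, 14, 17, 20]
Compute completion times sequentially:
  Job 1: processing = 2, completes at 2
  Job 2: processing = 2, completes at 4
  Job 3: processing = 5, completes at 9
  Job 4: processing = 14, completes at 23
  Job 5: processing = 17, completes at 40
  Job 6: processing = 20, completes at 60
Sum of completion times = 138
Average completion time = 138/6 = 23.0

23.0


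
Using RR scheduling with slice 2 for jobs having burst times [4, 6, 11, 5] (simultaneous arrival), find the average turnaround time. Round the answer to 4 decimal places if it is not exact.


Time quantum = 2
Execution trace:
  J1 runs 2 units, time = 2
  J2 runs 2 units, time = 4
  J3 runs 2 units, time = 6
  J4 runs 2 units, time = 8
  J1 runs 2 units, time = 10
  J2 runs 2 units, time = 12
  J3 runs 2 units, time = 14
  J4 runs 2 units, time = 16
  J2 runs 2 units, time = 18
  J3 runs 2 units, time = 20
  J4 runs 1 units, time = 21
  J3 runs 2 units, time = 23
  J3 runs 2 units, time = 25
  J3 runs 1 units, time = 26
Finish times: [10, 18, 26, 21]
Average turnaround = 75/4 = 18.75

18.75
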